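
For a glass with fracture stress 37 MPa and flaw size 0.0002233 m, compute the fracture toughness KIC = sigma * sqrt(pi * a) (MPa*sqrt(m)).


Fracture toughness: KIC = sigma * sqrt(pi * a)
  pi * a = pi * 0.0002233 = 0.000701518
  sqrt(pi * a) = 0.026486
  KIC = 37 * 0.026486 = 0.98 MPa*sqrt(m)

0.98 MPa*sqrt(m)


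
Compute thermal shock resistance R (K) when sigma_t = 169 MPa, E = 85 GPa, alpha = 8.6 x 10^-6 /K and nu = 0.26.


Thermal shock resistance: R = sigma * (1 - nu) / (E * alpha)
  Numerator = 169 * (1 - 0.26) = 125.06
  Denominator = 85 * 1000 * (8.6 x 10^-6) = 0.731
  R = 125.06 / 0.731 = 171.1 K

171.1 K


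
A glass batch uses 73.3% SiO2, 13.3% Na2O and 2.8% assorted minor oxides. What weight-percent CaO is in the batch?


Pieces sum to 100%:
  CaO = 100 - (SiO2 + Na2O + others)
  CaO = 100 - (73.3 + 13.3 + 2.8) = 10.6%

10.6%


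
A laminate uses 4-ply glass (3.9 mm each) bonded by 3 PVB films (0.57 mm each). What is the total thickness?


Total thickness = glass contribution + PVB contribution
  Glass: 4 * 3.9 = 15.6 mm
  PVB: 3 * 0.57 = 1.71 mm
  Total = 15.6 + 1.71 = 17.31 mm

17.31 mm


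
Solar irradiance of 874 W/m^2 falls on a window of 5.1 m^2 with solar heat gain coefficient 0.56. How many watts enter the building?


Solar heat gain: Q = Area * SHGC * Irradiance
  Q = 5.1 * 0.56 * 874 = 2496.1 W

2496.1 W


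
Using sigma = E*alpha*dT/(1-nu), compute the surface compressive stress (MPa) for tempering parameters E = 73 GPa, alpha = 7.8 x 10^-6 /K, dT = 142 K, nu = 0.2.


Tempering stress: sigma = E * alpha * dT / (1 - nu)
  E (MPa) = 73 * 1000 = 73000
  Numerator = 73000 * (7.8 x 10^-6) * 142 = 80.8548
  Denominator = 1 - 0.2 = 0.8
  sigma = 80.8548 / 0.8 = 101.1 MPa

101.1 MPa


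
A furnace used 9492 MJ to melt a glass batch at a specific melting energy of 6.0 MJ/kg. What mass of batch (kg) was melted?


Rearrange E = m * s for m:
  m = E / s
  m = 9492 / 6.0 = 1582.0 kg

1582.0 kg


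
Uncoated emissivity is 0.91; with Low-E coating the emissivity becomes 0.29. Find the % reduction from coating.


Percentage reduction = (1 - coated/uncoated) * 100
  Ratio = 0.29 / 0.91 = 0.3187
  Reduction = (1 - 0.3187) * 100 = 68.1%

68.1%


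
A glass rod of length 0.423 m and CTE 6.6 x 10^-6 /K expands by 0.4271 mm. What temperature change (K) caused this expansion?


Rearrange dL = alpha * L0 * dT for dT:
  dT = dL / (alpha * L0)
  dL (m) = 0.4271 / 1000 = 0.0004271
  dT = 0.0004271 / ((6.6 x 10^-6) * 0.423) = 153.0 K

153.0 K


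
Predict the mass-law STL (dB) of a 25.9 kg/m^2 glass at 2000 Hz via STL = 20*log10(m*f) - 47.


Mass law: STL = 20 * log10(m * f) - 47
  m * f = 25.9 * 2000 = 51800
  log10(51800) = 4.71433
  STL = 20 * 4.71433 - 47 = 94.2866 - 47 = 47.3 dB

47.3 dB


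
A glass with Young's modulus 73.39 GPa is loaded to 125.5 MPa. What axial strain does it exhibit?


Rearrange E = sigma / epsilon:
  epsilon = sigma / E
  E (MPa) = 73.39 * 1000 = 73390
  epsilon = 125.5 / 73390 = 0.00171

0.00171


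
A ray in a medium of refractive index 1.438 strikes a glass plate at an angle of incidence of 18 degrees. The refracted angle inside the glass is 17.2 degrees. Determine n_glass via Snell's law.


Apply Snell's law: n1 * sin(theta1) = n2 * sin(theta2)
  n2 = n1 * sin(theta1) / sin(theta2)
  sin(18) = 0.309017
  sin(17.2) = 0.295708
  n2 = 1.438 * 0.309017 / 0.295708 = 1.5027

1.5027


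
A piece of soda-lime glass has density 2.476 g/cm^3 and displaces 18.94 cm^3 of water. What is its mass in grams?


Rearrange rho = m / V:
  m = rho * V
  m = 2.476 * 18.94 = 46.895 g

46.895 g


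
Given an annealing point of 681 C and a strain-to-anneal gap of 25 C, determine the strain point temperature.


Strain point = annealing point - difference:
  T_strain = 681 - 25 = 656 C

656 C


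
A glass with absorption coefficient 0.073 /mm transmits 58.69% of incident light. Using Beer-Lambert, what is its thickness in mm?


Rearrange T = exp(-alpha * thickness):
  thickness = -ln(T) / alpha
  T = 58.69/100 = 0.5869
  ln(T) = -0.5329
  -ln(T) = 0.5329
  thickness = 0.5329 / 0.073 = 7.3 mm

7.3 mm


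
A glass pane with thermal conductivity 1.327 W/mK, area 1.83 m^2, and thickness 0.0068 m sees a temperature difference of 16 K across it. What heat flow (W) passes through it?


Fourier's law: Q = k * A * dT / t
  Q = 1.327 * 1.83 * 16 / 0.0068
  Q = 38.85456 / 0.0068 = 5713.9 W

5713.9 W


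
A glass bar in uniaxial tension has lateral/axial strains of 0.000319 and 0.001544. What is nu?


Poisson's ratio: nu = lateral strain / axial strain
  nu = 0.000319 / 0.001544 = 0.2066

0.2066


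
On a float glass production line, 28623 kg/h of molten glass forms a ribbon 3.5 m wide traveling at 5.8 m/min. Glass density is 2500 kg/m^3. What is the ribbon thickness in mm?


Ribbon cross-section from mass balance:
  Volume rate = throughput / density = 28623 / 2500 = 11.4492 m^3/h
  thickness = volume rate / (speed * 60 * width), i.e.
  thickness = throughput / (60 * speed * width * density) * 1000
  thickness = 28623 / (60 * 5.8 * 3.5 * 2500) * 1000 = 9.4 mm

9.4 mm


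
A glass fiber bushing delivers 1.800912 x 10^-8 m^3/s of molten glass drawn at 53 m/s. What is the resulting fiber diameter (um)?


Cross-sectional area from continuity:
  A = Q / v = 1.800912 x 10^-8 / 53 = 3.397947 x 10^-10 m^2
Diameter from circular cross-section:
  d = sqrt(4A / pi) * 10^6 (m -> um)
  d = sqrt(4 * 3.397947 x 10^-10 / pi) * 10^6 = 20.8 um

20.8 um


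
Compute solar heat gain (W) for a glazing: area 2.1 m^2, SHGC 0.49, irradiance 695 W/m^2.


Solar heat gain: Q = Area * SHGC * Irradiance
  Q = 2.1 * 0.49 * 695 = 715.2 W

715.2 W


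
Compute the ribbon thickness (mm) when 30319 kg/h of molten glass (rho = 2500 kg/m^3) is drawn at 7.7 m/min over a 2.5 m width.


Ribbon cross-section from mass balance:
  Volume rate = throughput / density = 30319 / 2500 = 12.1276 m^3/h
  thickness = volume rate / (speed * 60 * width), i.e.
  thickness = throughput / (60 * speed * width * density) * 1000
  thickness = 30319 / (60 * 7.7 * 2.5 * 2500) * 1000 = 10.5 mm

10.5 mm


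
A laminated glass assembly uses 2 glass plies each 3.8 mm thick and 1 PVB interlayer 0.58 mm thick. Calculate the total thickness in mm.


Total thickness = glass contribution + PVB contribution
  Glass: 2 * 3.8 = 7.6 mm
  PVB: 1 * 0.58 = 0.58 mm
  Total = 7.6 + 0.58 = 8.18 mm

8.18 mm


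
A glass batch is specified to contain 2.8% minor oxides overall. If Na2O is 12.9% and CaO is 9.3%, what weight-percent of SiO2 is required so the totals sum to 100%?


Known pieces sum to 100%:
  SiO2 = 100 - (others + Na2O + CaO)
  SiO2 = 100 - (2.8 + 12.9 + 9.3) = 75.0%

75.0%


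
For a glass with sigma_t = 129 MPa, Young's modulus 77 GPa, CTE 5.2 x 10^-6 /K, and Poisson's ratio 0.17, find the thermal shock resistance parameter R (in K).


Thermal shock resistance: R = sigma * (1 - nu) / (E * alpha)
  Numerator = 129 * (1 - 0.17) = 107.07
  Denominator = 77 * 1000 * (5.2 x 10^-6) = 0.4004
  R = 107.07 / 0.4004 = 267.4 K

267.4 K


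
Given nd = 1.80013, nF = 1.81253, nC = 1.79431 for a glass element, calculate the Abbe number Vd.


Abbe number formula: Vd = (nd - 1) / (nF - nC)
  nd - 1 = 1.80013 - 1 = 0.80013
  nF - nC = 1.81253 - 1.79431 = 0.01822
  Vd = 0.80013 / 0.01822 = 43.91

43.91


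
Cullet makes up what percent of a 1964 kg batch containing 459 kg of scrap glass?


Cullet ratio = (cullet mass / total batch mass) * 100
  Ratio = 459 / 1964 * 100 = 23.37%

23.37%


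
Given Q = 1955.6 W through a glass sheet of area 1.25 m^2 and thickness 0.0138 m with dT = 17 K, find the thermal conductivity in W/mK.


Fourier's law rearranged: k = Q * t / (A * dT)
  Numerator = 1955.6 * 0.0138 = 26.98728
  Denominator = 1.25 * 17 = 21.25
  k = 26.98728 / 21.25 = 1.27 W/mK

1.27 W/mK


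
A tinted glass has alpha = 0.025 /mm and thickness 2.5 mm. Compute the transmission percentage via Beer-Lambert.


Beer-Lambert law: T = exp(-alpha * thickness)
  exponent = -0.025 * 2.5 = -0.0625
  T = exp(-0.0625) = 0.9394
  Percentage = 0.9394 * 100 = 93.94%

93.94%


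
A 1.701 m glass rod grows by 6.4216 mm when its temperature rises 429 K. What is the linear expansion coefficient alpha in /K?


Rearrange dL = alpha * L0 * dT for alpha:
  alpha = dL / (L0 * dT)
  alpha = (6.4216 / 1000) / (1.701 * 429) = 0.0000088 /K = 8.8 x 10^-6 /K

8.8 x 10^-6 /K


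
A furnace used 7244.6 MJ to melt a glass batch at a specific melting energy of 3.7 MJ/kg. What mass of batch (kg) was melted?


Rearrange E = m * s for m:
  m = E / s
  m = 7244.6 / 3.7 = 1958.0 kg

1958.0 kg


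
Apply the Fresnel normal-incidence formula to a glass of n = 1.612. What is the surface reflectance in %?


Fresnel reflectance at normal incidence:
  R = ((n - 1)/(n + 1))^2
  (n - 1)/(n + 1) = (1.612 - 1)/(1.612 + 1) = 0.234303
  R = 0.234303^2 = 0.0548979
  R(%) = 0.0548979 * 100 = 5.49%

5.49%


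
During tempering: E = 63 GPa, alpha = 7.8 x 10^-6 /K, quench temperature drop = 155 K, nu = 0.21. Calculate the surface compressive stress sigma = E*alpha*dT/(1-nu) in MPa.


Tempering stress: sigma = E * alpha * dT / (1 - nu)
  E (MPa) = 63 * 1000 = 63000
  Numerator = 63000 * (7.8 x 10^-6) * 155 = 76.167
  Denominator = 1 - 0.21 = 0.79
  sigma = 76.167 / 0.79 = 96.4 MPa

96.4 MPa


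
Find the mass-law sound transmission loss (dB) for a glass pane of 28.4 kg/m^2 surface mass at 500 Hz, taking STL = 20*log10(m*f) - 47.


Mass law: STL = 20 * log10(m * f) - 47
  m * f = 28.4 * 500 = 14200
  log10(14200) = 4.15229
  STL = 20 * 4.15229 - 47 = 83.0458 - 47 = 36.0 dB

36.0 dB


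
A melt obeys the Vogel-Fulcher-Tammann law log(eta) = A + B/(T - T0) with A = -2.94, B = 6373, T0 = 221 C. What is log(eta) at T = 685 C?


VFT equation: log(eta) = A + B / (T - T0)
  T - T0 = 685 - 221 = 464
  B / (T - T0) = 6373 / 464 = 13.735
  log(eta) = -2.94 + 13.735 = 10.795

10.795


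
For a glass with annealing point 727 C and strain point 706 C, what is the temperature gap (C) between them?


Gap = T_anneal - T_strain:
  gap = 727 - 706 = 21 C

21 C


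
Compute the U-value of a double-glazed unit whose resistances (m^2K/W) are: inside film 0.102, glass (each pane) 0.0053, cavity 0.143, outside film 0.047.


Total thermal resistance (series):
  R_total = R_in + R_glass + R_air + R_glass + R_out
  R_total = 0.102 + 0.0053 + 0.143 + 0.0053 + 0.047 = 0.3026 m^2K/W
U-value = 1 / R_total = 1 / 0.3026 = 3.305 W/m^2K

3.305 W/m^2K


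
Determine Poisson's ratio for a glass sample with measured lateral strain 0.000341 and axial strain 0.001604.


Poisson's ratio: nu = lateral strain / axial strain
  nu = 0.000341 / 0.001604 = 0.2126

0.2126


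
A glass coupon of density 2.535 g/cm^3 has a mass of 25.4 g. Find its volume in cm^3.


Rearrange rho = m / V:
  V = m / rho
  V = 25.4 / 2.535 = 10.02 cm^3

10.02 cm^3


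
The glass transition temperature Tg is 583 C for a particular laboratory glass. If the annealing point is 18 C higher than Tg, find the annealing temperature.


The annealing temperature is Tg plus the offset:
  T_anneal = 583 + 18 = 601 C

601 C


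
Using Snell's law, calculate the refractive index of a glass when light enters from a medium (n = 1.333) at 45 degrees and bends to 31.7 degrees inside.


Apply Snell's law: n1 * sin(theta1) = n2 * sin(theta2)
  n2 = n1 * sin(theta1) / sin(theta2)
  sin(45) = 0.707107
  sin(31.7) = 0.525472
  n2 = 1.333 * 0.707107 / 0.525472 = 1.7938

1.7938


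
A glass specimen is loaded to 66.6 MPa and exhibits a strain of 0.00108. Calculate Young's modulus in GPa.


Young's modulus: E = stress / strain
  E = 66.6 MPa / 0.00108 = 61666.67 MPa
Convert to GPa: 61666.67 / 1000 = 61.67 GPa

61.67 GPa


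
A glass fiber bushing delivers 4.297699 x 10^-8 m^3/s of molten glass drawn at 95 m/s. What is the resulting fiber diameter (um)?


Cross-sectional area from continuity:
  A = Q / v = 4.297699 x 10^-8 / 95 = 4.523894 x 10^-10 m^2
Diameter from circular cross-section:
  d = sqrt(4A / pi) * 10^6 (m -> um)
  d = sqrt(4 * 4.523894 x 10^-10 / pi) * 10^6 = 24.0 um

24.0 um


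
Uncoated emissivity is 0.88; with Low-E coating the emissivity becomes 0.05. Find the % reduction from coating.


Percentage reduction = (1 - coated/uncoated) * 100
  Ratio = 0.05 / 0.88 = 0.0568
  Reduction = (1 - 0.0568) * 100 = 94.3%

94.3%


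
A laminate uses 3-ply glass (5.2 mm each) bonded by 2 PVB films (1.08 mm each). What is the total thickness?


Total thickness = glass contribution + PVB contribution
  Glass: 3 * 5.2 = 15.6 mm
  PVB: 2 * 1.08 = 2.16 mm
  Total = 15.6 + 2.16 = 17.76 mm

17.76 mm


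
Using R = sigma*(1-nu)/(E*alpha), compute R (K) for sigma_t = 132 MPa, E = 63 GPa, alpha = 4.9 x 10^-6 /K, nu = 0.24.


Thermal shock resistance: R = sigma * (1 - nu) / (E * alpha)
  Numerator = 132 * (1 - 0.24) = 100.32
  Denominator = 63 * 1000 * (4.9 x 10^-6) = 0.3087
  R = 100.32 / 0.3087 = 325.0 K

325.0 K


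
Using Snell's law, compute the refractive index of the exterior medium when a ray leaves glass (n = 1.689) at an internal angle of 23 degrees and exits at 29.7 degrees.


Apply Snell's law: n1 * sin(theta1) = n2 * sin(theta2)
  n2 = n1 * sin(theta1) / sin(theta2)
  sin(23) = 0.390731
  sin(29.7) = 0.495459
  n2 = 1.689 * 0.390731 / 0.495459 = 1.332

1.332


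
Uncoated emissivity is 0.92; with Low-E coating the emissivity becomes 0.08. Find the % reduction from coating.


Percentage reduction = (1 - coated/uncoated) * 100
  Ratio = 0.08 / 0.92 = 0.087
  Reduction = (1 - 0.087) * 100 = 91.3%

91.3%


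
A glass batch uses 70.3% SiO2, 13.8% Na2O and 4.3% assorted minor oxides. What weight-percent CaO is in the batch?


Pieces sum to 100%:
  CaO = 100 - (SiO2 + Na2O + others)
  CaO = 100 - (70.3 + 13.8 + 4.3) = 11.6%

11.6%


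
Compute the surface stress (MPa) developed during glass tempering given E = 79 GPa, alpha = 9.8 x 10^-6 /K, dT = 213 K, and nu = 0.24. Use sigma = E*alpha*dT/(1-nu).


Tempering stress: sigma = E * alpha * dT / (1 - nu)
  E (MPa) = 79 * 1000 = 79000
  Numerator = 79000 * (9.8 x 10^-6) * 213 = 164.9046
  Denominator = 1 - 0.24 = 0.76
  sigma = 164.9046 / 0.76 = 217.0 MPa

217.0 MPa


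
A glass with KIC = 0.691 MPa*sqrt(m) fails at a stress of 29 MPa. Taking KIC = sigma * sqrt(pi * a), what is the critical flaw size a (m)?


Rearrange KIC = sigma * sqrt(pi * a):
  sqrt(pi * a) = KIC / sigma
  sqrt(pi * a) = 0.691 / 29 = 0.023828
  a = (KIC / sigma)^2 / pi
  a = 0.023828^2 / pi = 0.0001807 m

0.0001807 m


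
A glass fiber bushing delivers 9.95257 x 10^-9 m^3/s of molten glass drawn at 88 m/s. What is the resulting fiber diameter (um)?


Cross-sectional area from continuity:
  A = Q / v = 9.95257 x 10^-9 / 88 = 1.130974 x 10^-10 m^2
Diameter from circular cross-section:
  d = sqrt(4A / pi) * 10^6 (m -> um)
  d = sqrt(4 * 1.130974 x 10^-10 / pi) * 10^6 = 12.0 um

12.0 um


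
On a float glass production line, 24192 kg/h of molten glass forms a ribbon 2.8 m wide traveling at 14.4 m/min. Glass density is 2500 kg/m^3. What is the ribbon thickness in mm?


Ribbon cross-section from mass balance:
  Volume rate = throughput / density = 24192 / 2500 = 9.6768 m^3/h
  thickness = volume rate / (speed * 60 * width), i.e.
  thickness = throughput / (60 * speed * width * density) * 1000
  thickness = 24192 / (60 * 14.4 * 2.8 * 2500) * 1000 = 4.0 mm

4.0 mm


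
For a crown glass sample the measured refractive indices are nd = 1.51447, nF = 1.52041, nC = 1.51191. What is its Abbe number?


Abbe number formula: Vd = (nd - 1) / (nF - nC)
  nd - 1 = 1.51447 - 1 = 0.51447
  nF - nC = 1.52041 - 1.51191 = 0.0085
  Vd = 0.51447 / 0.0085 = 60.53

60.53


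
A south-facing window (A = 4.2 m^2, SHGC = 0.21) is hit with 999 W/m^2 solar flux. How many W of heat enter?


Solar heat gain: Q = Area * SHGC * Irradiance
  Q = 4.2 * 0.21 * 999 = 881.1 W

881.1 W


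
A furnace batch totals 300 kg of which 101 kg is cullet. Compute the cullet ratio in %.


Cullet ratio = (cullet mass / total batch mass) * 100
  Ratio = 101 / 300 * 100 = 33.67%

33.67%


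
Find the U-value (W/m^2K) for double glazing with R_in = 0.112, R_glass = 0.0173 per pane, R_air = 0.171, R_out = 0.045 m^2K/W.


Total thermal resistance (series):
  R_total = R_in + R_glass + R_air + R_glass + R_out
  R_total = 0.112 + 0.0173 + 0.171 + 0.0173 + 0.045 = 0.3626 m^2K/W
U-value = 1 / R_total = 1 / 0.3626 = 2.758 W/m^2K

2.758 W/m^2K


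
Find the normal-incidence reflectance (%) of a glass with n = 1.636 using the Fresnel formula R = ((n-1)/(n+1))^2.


Fresnel reflectance at normal incidence:
  R = ((n - 1)/(n + 1))^2
  (n - 1)/(n + 1) = (1.636 - 1)/(1.636 + 1) = 0.241275
  R = 0.241275^2 = 0.0582136
  R(%) = 0.0582136 * 100 = 5.821%

5.821%


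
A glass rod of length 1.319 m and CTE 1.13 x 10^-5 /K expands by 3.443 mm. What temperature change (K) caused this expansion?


Rearrange dL = alpha * L0 * dT for dT:
  dT = dL / (alpha * L0)
  dL (m) = 3.443 / 1000 = 0.003443
  dT = 0.003443 / ((1.13 x 10^-5) * 1.319) = 231.0 K

231.0 K


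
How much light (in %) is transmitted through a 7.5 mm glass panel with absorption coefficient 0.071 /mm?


Beer-Lambert law: T = exp(-alpha * thickness)
  exponent = -0.071 * 7.5 = -0.5325
  T = exp(-0.5325) = 0.5871
  Percentage = 0.5871 * 100 = 58.71%

58.71%


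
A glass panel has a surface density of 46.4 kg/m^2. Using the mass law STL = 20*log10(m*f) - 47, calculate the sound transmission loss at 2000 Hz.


Mass law: STL = 20 * log10(m * f) - 47
  m * f = 46.4 * 2000 = 92800
  log10(92800) = 4.96755
  STL = 20 * 4.96755 - 47 = 99.351 - 47 = 52.4 dB

52.4 dB


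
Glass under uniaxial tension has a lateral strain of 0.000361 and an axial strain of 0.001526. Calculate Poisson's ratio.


Poisson's ratio: nu = lateral strain / axial strain
  nu = 0.000361 / 0.001526 = 0.2366

0.2366


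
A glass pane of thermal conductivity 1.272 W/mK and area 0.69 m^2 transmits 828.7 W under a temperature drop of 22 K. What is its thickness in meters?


Fourier's law: t = k * A * dT / Q
  t = 1.272 * 0.69 * 22 / 828.7
  t = 19.30896 / 828.7 = 0.0233 m

0.0233 m


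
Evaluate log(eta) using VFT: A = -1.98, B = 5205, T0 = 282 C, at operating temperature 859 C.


VFT equation: log(eta) = A + B / (T - T0)
  T - T0 = 859 - 282 = 577
  B / (T - T0) = 5205 / 577 = 9.021
  log(eta) = -1.98 + 9.021 = 7.041

7.041


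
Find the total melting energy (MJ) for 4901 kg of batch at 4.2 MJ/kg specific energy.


Total energy = mass * specific energy
  E = 4901 * 4.2 = 20584.2 MJ

20584.2 MJ


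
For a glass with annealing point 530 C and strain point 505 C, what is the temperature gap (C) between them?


Gap = T_anneal - T_strain:
  gap = 530 - 505 = 25 C

25 C


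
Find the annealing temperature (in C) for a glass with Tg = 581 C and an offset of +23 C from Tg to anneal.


The annealing temperature is Tg plus the offset:
  T_anneal = 581 + 23 = 604 C

604 C


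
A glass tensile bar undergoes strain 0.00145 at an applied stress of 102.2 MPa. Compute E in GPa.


Young's modulus: E = stress / strain
  E = 102.2 MPa / 0.00145 = 70482.76 MPa
Convert to GPa: 70482.76 / 1000 = 70.48 GPa

70.48 GPa


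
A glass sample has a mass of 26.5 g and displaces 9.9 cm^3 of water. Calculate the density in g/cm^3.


Use the definition of density:
  rho = mass / volume
  rho = 26.5 / 9.9 = 2.677 g/cm^3

2.677 g/cm^3


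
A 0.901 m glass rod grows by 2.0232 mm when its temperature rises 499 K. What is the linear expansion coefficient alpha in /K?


Rearrange dL = alpha * L0 * dT for alpha:
  alpha = dL / (L0 * dT)
  alpha = (2.0232 / 1000) / (0.901 * 499) = 0.0000045 /K = 4.5 x 10^-6 /K

4.5 x 10^-6 /K


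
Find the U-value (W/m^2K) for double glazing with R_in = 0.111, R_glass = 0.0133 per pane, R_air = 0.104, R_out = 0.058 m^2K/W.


Total thermal resistance (series):
  R_total = R_in + R_glass + R_air + R_glass + R_out
  R_total = 0.111 + 0.0133 + 0.104 + 0.0133 + 0.058 = 0.2996 m^2K/W
U-value = 1 / R_total = 1 / 0.2996 = 3.338 W/m^2K

3.338 W/m^2K


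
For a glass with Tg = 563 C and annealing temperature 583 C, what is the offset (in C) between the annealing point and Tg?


Offset = T_anneal - Tg:
  offset = 583 - 563 = 20 C

20 C


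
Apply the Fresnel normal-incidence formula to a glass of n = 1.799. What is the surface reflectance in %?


Fresnel reflectance at normal incidence:
  R = ((n - 1)/(n + 1))^2
  (n - 1)/(n + 1) = (1.799 - 1)/(1.799 + 1) = 0.285459
  R = 0.285459^2 = 0.0814868
  R(%) = 0.0814868 * 100 = 8.149%

8.149%


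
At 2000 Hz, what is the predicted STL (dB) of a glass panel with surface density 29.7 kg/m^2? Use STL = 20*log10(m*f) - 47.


Mass law: STL = 20 * log10(m * f) - 47
  m * f = 29.7 * 2000 = 59400
  log10(59400) = 4.77379
  STL = 20 * 4.77379 - 47 = 95.4758 - 47 = 48.5 dB

48.5 dB


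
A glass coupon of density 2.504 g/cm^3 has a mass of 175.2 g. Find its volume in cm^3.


Rearrange rho = m / V:
  V = m / rho
  V = 175.2 / 2.504 = 69.968 cm^3

69.968 cm^3


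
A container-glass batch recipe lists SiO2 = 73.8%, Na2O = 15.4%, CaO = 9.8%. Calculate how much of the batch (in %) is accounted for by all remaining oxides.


Sum the three major oxides:
  SiO2 + Na2O + CaO = 73.8 + 15.4 + 9.8 = 99.0%
Subtract from 100%:
  Others = 100 - 99.0 = 1.0%

1.0%


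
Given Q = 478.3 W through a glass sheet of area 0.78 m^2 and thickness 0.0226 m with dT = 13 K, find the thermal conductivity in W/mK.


Fourier's law rearranged: k = Q * t / (A * dT)
  Numerator = 478.3 * 0.0226 = 10.80958
  Denominator = 0.78 * 13 = 10.14
  k = 10.80958 / 10.14 = 1.066 W/mK

1.066 W/mK


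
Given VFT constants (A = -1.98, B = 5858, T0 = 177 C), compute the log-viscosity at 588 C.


VFT equation: log(eta) = A + B / (T - T0)
  T - T0 = 588 - 177 = 411
  B / (T - T0) = 5858 / 411 = 14.253
  log(eta) = -1.98 + 14.253 = 12.273

12.273


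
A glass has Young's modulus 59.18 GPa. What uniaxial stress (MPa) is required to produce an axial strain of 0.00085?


Rearrange E = sigma / epsilon:
  sigma = E * epsilon
  E (MPa) = 59.18 * 1000 = 59180
  sigma = 59180 * 0.00085 = 50.3 MPa

50.3 MPa


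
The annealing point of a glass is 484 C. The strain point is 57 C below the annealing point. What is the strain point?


Strain point = annealing point - difference:
  T_strain = 484 - 57 = 427 C

427 C


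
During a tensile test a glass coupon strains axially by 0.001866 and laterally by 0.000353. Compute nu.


Poisson's ratio: nu = lateral strain / axial strain
  nu = 0.000353 / 0.001866 = 0.1892

0.1892


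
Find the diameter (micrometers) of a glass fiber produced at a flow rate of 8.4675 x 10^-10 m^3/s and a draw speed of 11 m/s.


Cross-sectional area from continuity:
  A = Q / v = 8.4675 x 10^-10 / 11 = 7.697727 x 10^-11 m^2
Diameter from circular cross-section:
  d = sqrt(4A / pi) * 10^6 (m -> um)
  d = sqrt(4 * 7.697727 x 10^-11 / pi) * 10^6 = 9.9 um

9.9 um


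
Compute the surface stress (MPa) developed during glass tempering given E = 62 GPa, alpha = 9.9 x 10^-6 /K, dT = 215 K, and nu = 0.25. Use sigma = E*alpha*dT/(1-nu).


Tempering stress: sigma = E * alpha * dT / (1 - nu)
  E (MPa) = 62 * 1000 = 62000
  Numerator = 62000 * (9.9 x 10^-6) * 215 = 131.967
  Denominator = 1 - 0.25 = 0.75
  sigma = 131.967 / 0.75 = 176.0 MPa

176.0 MPa


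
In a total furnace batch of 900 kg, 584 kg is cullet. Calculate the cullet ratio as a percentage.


Cullet ratio = (cullet mass / total batch mass) * 100
  Ratio = 584 / 900 * 100 = 64.89%

64.89%


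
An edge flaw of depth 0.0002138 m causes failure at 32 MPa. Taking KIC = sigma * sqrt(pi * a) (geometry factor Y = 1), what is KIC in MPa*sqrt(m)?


Fracture toughness: KIC = sigma * sqrt(pi * a)
  pi * a = pi * 0.0002138 = 0.000671673
  sqrt(pi * a) = 0.025917
  KIC = 32 * 0.025917 = 0.829 MPa*sqrt(m)

0.829 MPa*sqrt(m)


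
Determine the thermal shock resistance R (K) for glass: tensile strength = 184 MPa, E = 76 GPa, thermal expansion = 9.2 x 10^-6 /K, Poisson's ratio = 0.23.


Thermal shock resistance: R = sigma * (1 - nu) / (E * alpha)
  Numerator = 184 * (1 - 0.23) = 141.68
  Denominator = 76 * 1000 * (9.2 x 10^-6) = 0.6992
  R = 141.68 / 0.6992 = 202.6 K

202.6 K


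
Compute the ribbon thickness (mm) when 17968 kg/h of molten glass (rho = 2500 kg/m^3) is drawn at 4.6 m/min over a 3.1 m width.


Ribbon cross-section from mass balance:
  Volume rate = throughput / density = 17968 / 2500 = 7.1872 m^3/h
  thickness = volume rate / (speed * 60 * width), i.e.
  thickness = throughput / (60 * speed * width * density) * 1000
  thickness = 17968 / (60 * 4.6 * 3.1 * 2500) * 1000 = 8.4 mm

8.4 mm


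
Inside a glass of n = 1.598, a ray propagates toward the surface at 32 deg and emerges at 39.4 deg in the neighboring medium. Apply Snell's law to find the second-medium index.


Apply Snell's law: n1 * sin(theta1) = n2 * sin(theta2)
  n2 = n1 * sin(theta1) / sin(theta2)
  sin(32) = 0.529919
  sin(39.4) = 0.634731
  n2 = 1.598 * 0.529919 / 0.634731 = 1.3341

1.3341


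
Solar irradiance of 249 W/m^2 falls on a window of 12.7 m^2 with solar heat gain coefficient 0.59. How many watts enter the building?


Solar heat gain: Q = Area * SHGC * Irradiance
  Q = 12.7 * 0.59 * 249 = 1865.8 W

1865.8 W


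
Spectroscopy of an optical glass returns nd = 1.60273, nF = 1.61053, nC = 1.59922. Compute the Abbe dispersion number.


Abbe number formula: Vd = (nd - 1) / (nF - nC)
  nd - 1 = 1.60273 - 1 = 0.60273
  nF - nC = 1.61053 - 1.59922 = 0.01131
  Vd = 0.60273 / 0.01131 = 53.29

53.29


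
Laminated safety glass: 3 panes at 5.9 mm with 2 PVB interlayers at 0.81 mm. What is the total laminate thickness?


Total thickness = glass contribution + PVB contribution
  Glass: 3 * 5.9 = 17.7 mm
  PVB: 2 * 0.81 = 1.62 mm
  Total = 17.7 + 1.62 = 19.32 mm

19.32 mm


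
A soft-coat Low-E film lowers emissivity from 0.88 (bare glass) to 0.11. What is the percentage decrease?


Percentage reduction = (1 - coated/uncoated) * 100
  Ratio = 0.11 / 0.88 = 0.125
  Reduction = (1 - 0.125) * 100 = 87.5%

87.5%


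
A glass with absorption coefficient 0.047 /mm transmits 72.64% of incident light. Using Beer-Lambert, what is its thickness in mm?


Rearrange T = exp(-alpha * thickness):
  thickness = -ln(T) / alpha
  T = 72.64/100 = 0.7264
  ln(T) = -0.31965
  -ln(T) = 0.31965
  thickness = 0.31965 / 0.047 = 6.8 mm

6.8 mm


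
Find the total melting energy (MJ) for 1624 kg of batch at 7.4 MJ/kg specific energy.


Total energy = mass * specific energy
  E = 1624 * 7.4 = 12017.6 MJ

12017.6 MJ


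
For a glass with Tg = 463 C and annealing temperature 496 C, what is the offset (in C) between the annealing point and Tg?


Offset = T_anneal - Tg:
  offset = 496 - 463 = 33 C

33 C


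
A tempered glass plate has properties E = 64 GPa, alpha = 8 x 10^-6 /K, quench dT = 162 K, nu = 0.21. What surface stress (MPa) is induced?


Tempering stress: sigma = E * alpha * dT / (1 - nu)
  E (MPa) = 64 * 1000 = 64000
  Numerator = 64000 * (8 x 10^-6) * 162 = 82.944
  Denominator = 1 - 0.21 = 0.79
  sigma = 82.944 / 0.79 = 105.0 MPa

105.0 MPa


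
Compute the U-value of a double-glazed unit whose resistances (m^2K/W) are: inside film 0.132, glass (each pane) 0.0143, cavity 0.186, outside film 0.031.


Total thermal resistance (series):
  R_total = R_in + R_glass + R_air + R_glass + R_out
  R_total = 0.132 + 0.0143 + 0.186 + 0.0143 + 0.031 = 0.3776 m^2K/W
U-value = 1 / R_total = 1 / 0.3776 = 2.648 W/m^2K

2.648 W/m^2K


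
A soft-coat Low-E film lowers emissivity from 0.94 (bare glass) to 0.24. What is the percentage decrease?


Percentage reduction = (1 - coated/uncoated) * 100
  Ratio = 0.24 / 0.94 = 0.2553
  Reduction = (1 - 0.2553) * 100 = 74.5%

74.5%


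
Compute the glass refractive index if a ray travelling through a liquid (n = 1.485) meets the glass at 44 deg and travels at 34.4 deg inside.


Apply Snell's law: n1 * sin(theta1) = n2 * sin(theta2)
  n2 = n1 * sin(theta1) / sin(theta2)
  sin(44) = 0.694658
  sin(34.4) = 0.564967
  n2 = 1.485 * 0.694658 / 0.564967 = 1.8259

1.8259


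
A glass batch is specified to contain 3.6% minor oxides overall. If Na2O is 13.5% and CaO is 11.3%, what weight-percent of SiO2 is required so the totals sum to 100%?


Known pieces sum to 100%:
  SiO2 = 100 - (others + Na2O + CaO)
  SiO2 = 100 - (3.6 + 13.5 + 11.3) = 71.6%

71.6%


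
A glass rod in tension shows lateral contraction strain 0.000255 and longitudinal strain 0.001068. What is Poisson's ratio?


Poisson's ratio: nu = lateral strain / axial strain
  nu = 0.000255 / 0.001068 = 0.2388

0.2388


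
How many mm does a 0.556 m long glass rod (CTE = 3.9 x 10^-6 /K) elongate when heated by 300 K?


Thermal expansion formula: dL = alpha * L0 * dT
  dL = (3.9 x 10^-6) * 0.556 * 300 = 0.00065052 m
Convert to mm: 0.00065052 * 1000 = 0.6505 mm

0.6505 mm


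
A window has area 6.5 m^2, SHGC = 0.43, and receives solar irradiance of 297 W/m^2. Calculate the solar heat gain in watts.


Solar heat gain: Q = Area * SHGC * Irradiance
  Q = 6.5 * 0.43 * 297 = 830.1 W

830.1 W


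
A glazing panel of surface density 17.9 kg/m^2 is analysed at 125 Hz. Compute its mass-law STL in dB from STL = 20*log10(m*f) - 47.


Mass law: STL = 20 * log10(m * f) - 47
  m * f = 17.9 * 125 = 2237.5
  log10(2237.5) = 3.34976
  STL = 20 * 3.34976 - 47 = 66.9952 - 47 = 20.0 dB

20.0 dB


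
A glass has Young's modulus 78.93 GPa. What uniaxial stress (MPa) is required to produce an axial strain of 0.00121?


Rearrange E = sigma / epsilon:
  sigma = E * epsilon
  E (MPa) = 78.93 * 1000 = 78930
  sigma = 78930 * 0.00121 = 95.51 MPa

95.51 MPa


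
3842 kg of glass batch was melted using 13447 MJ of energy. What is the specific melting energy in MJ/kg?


Rearrange E = m * s for s:
  s = E / m
  s = 13447 / 3842 = 3.5 MJ/kg

3.5 MJ/kg


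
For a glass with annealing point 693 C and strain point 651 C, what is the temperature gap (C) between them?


Gap = T_anneal - T_strain:
  gap = 693 - 651 = 42 C

42 C


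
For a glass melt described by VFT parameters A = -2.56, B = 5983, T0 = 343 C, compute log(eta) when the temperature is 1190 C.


VFT equation: log(eta) = A + B / (T - T0)
  T - T0 = 1190 - 343 = 847
  B / (T - T0) = 5983 / 847 = 7.064
  log(eta) = -2.56 + 7.064 = 4.504

4.504


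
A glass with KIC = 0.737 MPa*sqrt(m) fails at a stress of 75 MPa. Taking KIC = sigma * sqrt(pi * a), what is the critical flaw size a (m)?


Rearrange KIC = sigma * sqrt(pi * a):
  sqrt(pi * a) = KIC / sigma
  sqrt(pi * a) = 0.737 / 75 = 0.009827
  a = (KIC / sigma)^2 / pi
  a = 0.009827^2 / pi = 0.0000307 m

0.0000307 m


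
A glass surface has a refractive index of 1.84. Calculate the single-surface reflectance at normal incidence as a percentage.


Fresnel reflectance at normal incidence:
  R = ((n - 1)/(n + 1))^2
  (n - 1)/(n + 1) = (1.84 - 1)/(1.84 + 1) = 0.295775
  R = 0.295775^2 = 0.0874829
  R(%) = 0.0874829 * 100 = 8.748%

8.748%


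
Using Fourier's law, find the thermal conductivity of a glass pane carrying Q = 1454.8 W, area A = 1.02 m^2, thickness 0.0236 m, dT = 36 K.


Fourier's law rearranged: k = Q * t / (A * dT)
  Numerator = 1454.8 * 0.0236 = 34.33328
  Denominator = 1.02 * 36 = 36.72
  k = 34.33328 / 36.72 = 0.935 W/mK

0.935 W/mK


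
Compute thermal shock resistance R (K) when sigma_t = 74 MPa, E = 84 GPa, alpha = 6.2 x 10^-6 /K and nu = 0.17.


Thermal shock resistance: R = sigma * (1 - nu) / (E * alpha)
  Numerator = 74 * (1 - 0.17) = 61.42
  Denominator = 84 * 1000 * (6.2 x 10^-6) = 0.5208
  R = 61.42 / 0.5208 = 117.9 K

117.9 K


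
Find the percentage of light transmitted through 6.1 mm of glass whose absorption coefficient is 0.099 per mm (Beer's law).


Beer-Lambert law: T = exp(-alpha * thickness)
  exponent = -0.099 * 6.1 = -0.6039
  T = exp(-0.6039) = 0.5467
  Percentage = 0.5467 * 100 = 54.67%

54.67%


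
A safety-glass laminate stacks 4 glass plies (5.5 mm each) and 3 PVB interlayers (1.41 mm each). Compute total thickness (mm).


Total thickness = glass contribution + PVB contribution
  Glass: 4 * 5.5 = 22.0 mm
  PVB: 3 * 1.41 = 4.23 mm
  Total = 22.0 + 4.23 = 26.23 mm

26.23 mm


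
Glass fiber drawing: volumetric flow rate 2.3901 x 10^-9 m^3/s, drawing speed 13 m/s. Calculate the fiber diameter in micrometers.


Cross-sectional area from continuity:
  A = Q / v = 2.3901 x 10^-9 / 13 = 1.838538 x 10^-10 m^2
Diameter from circular cross-section:
  d = sqrt(4A / pi) * 10^6 (m -> um)
  d = sqrt(4 * 1.838538 x 10^-10 / pi) * 10^6 = 15.3 um

15.3 um


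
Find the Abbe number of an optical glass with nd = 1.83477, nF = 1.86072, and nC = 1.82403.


Abbe number formula: Vd = (nd - 1) / (nF - nC)
  nd - 1 = 1.83477 - 1 = 0.83477
  nF - nC = 1.86072 - 1.82403 = 0.03669
  Vd = 0.83477 / 0.03669 = 22.75

22.75


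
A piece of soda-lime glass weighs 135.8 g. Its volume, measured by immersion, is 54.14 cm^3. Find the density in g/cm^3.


Use the definition of density:
  rho = mass / volume
  rho = 135.8 / 54.14 = 2.508 g/cm^3

2.508 g/cm^3


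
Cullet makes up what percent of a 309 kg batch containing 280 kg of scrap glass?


Cullet ratio = (cullet mass / total batch mass) * 100
  Ratio = 280 / 309 * 100 = 90.61%

90.61%


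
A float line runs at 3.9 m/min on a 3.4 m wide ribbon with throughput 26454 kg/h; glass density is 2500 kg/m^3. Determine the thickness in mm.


Ribbon cross-section from mass balance:
  Volume rate = throughput / density = 26454 / 2500 = 10.5816 m^3/h
  thickness = volume rate / (speed * 60 * width), i.e.
  thickness = throughput / (60 * speed * width * density) * 1000
  thickness = 26454 / (60 * 3.9 * 3.4 * 2500) * 1000 = 13.3 mm

13.3 mm


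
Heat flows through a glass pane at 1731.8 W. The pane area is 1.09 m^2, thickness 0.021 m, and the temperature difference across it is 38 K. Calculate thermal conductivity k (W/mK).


Fourier's law rearranged: k = Q * t / (A * dT)
  Numerator = 1731.8 * 0.021 = 36.3678
  Denominator = 1.09 * 38 = 41.42
  k = 36.3678 / 41.42 = 0.878 W/mK

0.878 W/mK


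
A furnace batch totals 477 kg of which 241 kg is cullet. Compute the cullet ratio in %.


Cullet ratio = (cullet mass / total batch mass) * 100
  Ratio = 241 / 477 * 100 = 50.52%

50.52%


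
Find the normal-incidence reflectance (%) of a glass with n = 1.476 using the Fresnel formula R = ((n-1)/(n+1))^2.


Fresnel reflectance at normal incidence:
  R = ((n - 1)/(n + 1))^2
  (n - 1)/(n + 1) = (1.476 - 1)/(1.476 + 1) = 0.192246
  R = 0.192246^2 = 0.0369585
  R(%) = 0.0369585 * 100 = 3.696%

3.696%


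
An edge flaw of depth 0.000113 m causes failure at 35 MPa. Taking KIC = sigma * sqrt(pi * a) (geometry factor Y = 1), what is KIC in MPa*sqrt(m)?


Fracture toughness: KIC = sigma * sqrt(pi * a)
  pi * a = pi * 0.000113 = 0.000355
  sqrt(pi * a) = 0.018841
  KIC = 35 * 0.018841 = 0.659 MPa*sqrt(m)

0.659 MPa*sqrt(m)


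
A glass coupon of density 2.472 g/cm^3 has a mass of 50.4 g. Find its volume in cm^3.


Rearrange rho = m / V:
  V = m / rho
  V = 50.4 / 2.472 = 20.388 cm^3

20.388 cm^3


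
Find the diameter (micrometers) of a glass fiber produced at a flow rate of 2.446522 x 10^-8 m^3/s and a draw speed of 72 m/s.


Cross-sectional area from continuity:
  A = Q / v = 2.446522 x 10^-8 / 72 = 3.397947 x 10^-10 m^2
Diameter from circular cross-section:
  d = sqrt(4A / pi) * 10^6 (m -> um)
  d = sqrt(4 * 3.397947 x 10^-10 / pi) * 10^6 = 20.8 um

20.8 um


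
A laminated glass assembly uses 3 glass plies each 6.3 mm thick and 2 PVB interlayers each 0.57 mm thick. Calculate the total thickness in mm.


Total thickness = glass contribution + PVB contribution
  Glass: 3 * 6.3 = 18.9 mm
  PVB: 2 * 0.57 = 1.14 mm
  Total = 18.9 + 1.14 = 20.04 mm

20.04 mm


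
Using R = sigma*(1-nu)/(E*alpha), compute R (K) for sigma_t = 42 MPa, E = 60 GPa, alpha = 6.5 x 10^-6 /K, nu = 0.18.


Thermal shock resistance: R = sigma * (1 - nu) / (E * alpha)
  Numerator = 42 * (1 - 0.18) = 34.44
  Denominator = 60 * 1000 * (6.5 x 10^-6) = 0.39
  R = 34.44 / 0.39 = 88.3 K

88.3 K


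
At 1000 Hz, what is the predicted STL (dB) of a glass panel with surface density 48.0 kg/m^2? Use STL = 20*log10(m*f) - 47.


Mass law: STL = 20 * log10(m * f) - 47
  m * f = 48.0 * 1000 = 48000
  log10(48000) = 4.68124
  STL = 20 * 4.68124 - 47 = 93.6248 - 47 = 46.6 dB

46.6 dB


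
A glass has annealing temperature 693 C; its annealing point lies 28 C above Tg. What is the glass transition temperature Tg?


Rearrange T_anneal = Tg + offset for Tg:
  Tg = T_anneal - offset = 693 - 28 = 665 C

665 C


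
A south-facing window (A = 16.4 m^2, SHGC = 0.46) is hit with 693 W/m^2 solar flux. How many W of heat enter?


Solar heat gain: Q = Area * SHGC * Irradiance
  Q = 16.4 * 0.46 * 693 = 5228 W

5228 W


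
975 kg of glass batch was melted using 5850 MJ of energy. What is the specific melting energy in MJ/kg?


Rearrange E = m * s for s:
  s = E / m
  s = 5850 / 975 = 6.0 MJ/kg

6.0 MJ/kg


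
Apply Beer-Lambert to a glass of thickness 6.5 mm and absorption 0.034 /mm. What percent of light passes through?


Beer-Lambert law: T = exp(-alpha * thickness)
  exponent = -0.034 * 6.5 = -0.221
  T = exp(-0.221) = 0.8017
  Percentage = 0.8017 * 100 = 80.17%

80.17%


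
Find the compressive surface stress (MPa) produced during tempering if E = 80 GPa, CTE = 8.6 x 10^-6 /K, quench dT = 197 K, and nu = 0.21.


Tempering stress: sigma = E * alpha * dT / (1 - nu)
  E (MPa) = 80 * 1000 = 80000
  Numerator = 80000 * (8.6 x 10^-6) * 197 = 135.536
  Denominator = 1 - 0.21 = 0.79
  sigma = 135.536 / 0.79 = 171.6 MPa

171.6 MPa


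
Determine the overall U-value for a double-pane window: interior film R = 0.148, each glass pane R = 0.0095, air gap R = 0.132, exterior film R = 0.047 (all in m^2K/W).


Total thermal resistance (series):
  R_total = R_in + R_glass + R_air + R_glass + R_out
  R_total = 0.148 + 0.0095 + 0.132 + 0.0095 + 0.047 = 0.346 m^2K/W
U-value = 1 / R_total = 1 / 0.346 = 2.89 W/m^2K

2.89 W/m^2K


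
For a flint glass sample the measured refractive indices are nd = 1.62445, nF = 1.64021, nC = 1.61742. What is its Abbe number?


Abbe number formula: Vd = (nd - 1) / (nF - nC)
  nd - 1 = 1.62445 - 1 = 0.62445
  nF - nC = 1.64021 - 1.61742 = 0.02279
  Vd = 0.62445 / 0.02279 = 27.4

27.4


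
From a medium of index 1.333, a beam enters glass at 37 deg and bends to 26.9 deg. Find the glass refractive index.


Apply Snell's law: n1 * sin(theta1) = n2 * sin(theta2)
  n2 = n1 * sin(theta1) / sin(theta2)
  sin(37) = 0.601815
  sin(26.9) = 0.452435
  n2 = 1.333 * 0.601815 / 0.452435 = 1.7731

1.7731


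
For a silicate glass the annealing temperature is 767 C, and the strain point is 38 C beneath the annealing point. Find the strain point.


Strain point = annealing point - difference:
  T_strain = 767 - 38 = 729 C

729 C


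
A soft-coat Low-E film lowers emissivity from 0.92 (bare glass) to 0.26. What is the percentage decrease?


Percentage reduction = (1 - coated/uncoated) * 100
  Ratio = 0.26 / 0.92 = 0.2826
  Reduction = (1 - 0.2826) * 100 = 71.7%

71.7%


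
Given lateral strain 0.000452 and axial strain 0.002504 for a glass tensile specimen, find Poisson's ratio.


Poisson's ratio: nu = lateral strain / axial strain
  nu = 0.000452 / 0.002504 = 0.1805

0.1805


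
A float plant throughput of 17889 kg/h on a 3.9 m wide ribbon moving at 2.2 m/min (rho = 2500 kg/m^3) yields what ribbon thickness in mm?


Ribbon cross-section from mass balance:
  Volume rate = throughput / density = 17889 / 2500 = 7.1556 m^3/h
  thickness = volume rate / (speed * 60 * width), i.e.
  thickness = throughput / (60 * speed * width * density) * 1000
  thickness = 17889 / (60 * 2.2 * 3.9 * 2500) * 1000 = 13.9 mm

13.9 mm
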